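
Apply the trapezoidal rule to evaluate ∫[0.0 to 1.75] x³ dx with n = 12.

f(x) = x³
a = 0.0, b = 1.75, n = 12
h = (b - a)/n = 0.145833

Trapezoidal rule: (h/2)[f(x₀) + 2f(x₁) + 2f(x₂) + ... + f(xₙ)]

x_0 = 0.0000, f(x_0) = 0.000000, coefficient = 1
x_1 = 0.1458, f(x_1) = 0.003101, coefficient = 2
x_2 = 0.2917, f(x_2) = 0.024812, coefficient = 2
x_3 = 0.4375, f(x_3) = 0.083740, coefficient = 2
x_4 = 0.5833, f(x_4) = 0.198495, coefficient = 2
x_5 = 0.7292, f(x_5) = 0.387686, coefficient = 2
x_6 = 0.8750, f(x_6) = 0.669922, coefficient = 2
x_7 = 1.0208, f(x_7) = 1.063811, coefficient = 2
x_8 = 1.1667, f(x_8) = 1.587963, coefficient = 2
x_9 = 1.3125, f(x_9) = 2.260986, coefficient = 2
x_10 = 1.4583, f(x_10) = 3.101490, coefficient = 2
x_11 = 1.6042, f(x_11) = 4.128083, coefficient = 2
x_12 = 1.7500, f(x_12) = 5.359375, coefficient = 1

I ≈ (0.145833/2) × 32.379557 = 2.361009
Exact value: 2.344727
Error: 0.016283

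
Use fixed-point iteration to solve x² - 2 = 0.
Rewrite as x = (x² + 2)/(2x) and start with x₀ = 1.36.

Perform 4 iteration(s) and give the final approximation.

Equation: x² - 2 = 0
Fixed-point form: x = (x² + 2)/(2x)
x₀ = 1.36

x_1 = g(1.360000) = 1.415294
x_2 = g(1.415294) = 1.414214
x_3 = g(1.414214) = 1.414214
x_4 = g(1.414214) = 1.414214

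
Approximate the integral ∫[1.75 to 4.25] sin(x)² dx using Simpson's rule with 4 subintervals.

f(x) = sin(x)²
a = 1.75, b = 4.25, n = 4
h = (b - a)/n = 0.625000

Simpson's rule: (h/3)[f(x₀) + 4f(x₁) + 2f(x₂) + ... + f(xₙ)]

x_0 = 1.7500, f(x_0) = 0.968228, coefficient = 1
x_1 = 2.3750, f(x_1) = 0.481199, coefficient = 4
x_2 = 3.0000, f(x_2) = 0.019915, coefficient = 2
x_3 = 3.6250, f(x_3) = 0.216038, coefficient = 4
x_4 = 4.2500, f(x_4) = 0.801006, coefficient = 1

I ≈ (0.625000/3) × 4.598011 = 0.957919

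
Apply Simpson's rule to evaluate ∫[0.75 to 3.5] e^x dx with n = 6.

f(x) = e^x
a = 0.75, b = 3.5, n = 6
h = (b - a)/n = 0.458333

Simpson's rule: (h/3)[f(x₀) + 4f(x₁) + 2f(x₂) + ... + f(xₙ)]

x_0 = 0.7500, f(x_0) = 2.117000, coefficient = 1
x_1 = 1.2083, f(x_1) = 3.347900, coefficient = 4
x_2 = 1.6667, f(x_2) = 5.294490, coefficient = 2
x_3 = 2.1250, f(x_3) = 8.372897, coefficient = 4
x_4 = 2.5833, f(x_4) = 13.241202, coefficient = 2
x_5 = 3.0417, f(x_5) = 20.940114, coefficient = 4
x_6 = 3.5000, f(x_6) = 33.115452, coefficient = 1

I ≈ (0.458333/3) × 202.947484 = 31.005866
Exact value: 30.998452
Error: 0.007414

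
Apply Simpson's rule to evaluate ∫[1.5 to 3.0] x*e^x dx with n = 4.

f(x) = x*e^x
a = 1.5, b = 3.0, n = 4
h = (b - a)/n = 0.375000

Simpson's rule: (h/3)[f(x₀) + 4f(x₁) + 2f(x₂) + ... + f(xₙ)]

x_0 = 1.5000, f(x_0) = 6.722534, coefficient = 1
x_1 = 1.8750, f(x_1) = 12.226536, coefficient = 4
x_2 = 2.2500, f(x_2) = 21.347406, coefficient = 2
x_3 = 2.6250, f(x_3) = 36.237007, coefficient = 4
x_4 = 3.0000, f(x_4) = 60.256611, coefficient = 1

I ≈ (0.375000/3) × 303.528128 = 37.941016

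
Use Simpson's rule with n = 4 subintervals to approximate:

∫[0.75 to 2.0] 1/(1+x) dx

f(x) = 1/(1+x)
a = 0.75, b = 2.0, n = 4
h = (b - a)/n = 0.312500

Simpson's rule: (h/3)[f(x₀) + 4f(x₁) + 2f(x₂) + ... + f(xₙ)]

x_0 = 0.7500, f(x_0) = 0.571429, coefficient = 1
x_1 = 1.0625, f(x_1) = 0.484848, coefficient = 4
x_2 = 1.3750, f(x_2) = 0.421053, coefficient = 2
x_3 = 1.6875, f(x_3) = 0.372093, coefficient = 4
x_4 = 2.0000, f(x_4) = 0.333333, coefficient = 1

I ≈ (0.312500/3) × 5.174633 = 0.539024
Exact value: 0.538997
Error: 0.000028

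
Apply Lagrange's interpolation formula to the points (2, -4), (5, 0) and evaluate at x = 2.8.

Lagrange interpolation formula:
P(x) = Σ yᵢ × Lᵢ(x)
where Lᵢ(x) = Π_{j≠i} (x - xⱼ)/(xᵢ - xⱼ)

L_0(2.8) = (2.8 - 5)/(2 - 5) = 0.733333
L_1(2.8) = (2.8 - 2)/(5 - 2) = 0.266667

P(2.8) = (-4)×L_0(2.8) + 0×L_1(2.8)
P(2.8) = -2.933333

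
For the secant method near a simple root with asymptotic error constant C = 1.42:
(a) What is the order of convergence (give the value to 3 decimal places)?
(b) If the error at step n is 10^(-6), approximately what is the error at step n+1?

(a) Secant method has superlinear convergence with order φ = (1+√5)/2 ≈ 1.618.
    This means |e_{n+1}| ≈ C|e_n|^1.618.

(b) With |e_n| = 10^(-6) and C = 1.42:
    |e_{n+1}| ≈ 1.42 × (10^(-6))^1.618 = 1.42 × 10^(-9.71)

(a) ≈ 1.618 (golden ratio); (b) |e_{n+1}| ≈ 2.780e-10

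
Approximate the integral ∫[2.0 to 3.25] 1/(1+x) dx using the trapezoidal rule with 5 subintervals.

f(x) = 1/(1+x)
a = 2.0, b = 3.25, n = 5
h = (b - a)/n = 0.250000

Trapezoidal rule: (h/2)[f(x₀) + 2f(x₁) + 2f(x₂) + ... + f(xₙ)]

x_0 = 2.0000, f(x_0) = 0.333333, coefficient = 1
x_1 = 2.2500, f(x_1) = 0.307692, coefficient = 2
x_2 = 2.5000, f(x_2) = 0.285714, coefficient = 2
x_3 = 2.7500, f(x_3) = 0.266667, coefficient = 2
x_4 = 3.0000, f(x_4) = 0.250000, coefficient = 2
x_5 = 3.2500, f(x_5) = 0.235294, coefficient = 1

I ≈ (0.250000/2) × 2.788774 = 0.348597
Exact value: 0.348307
Error: 0.000290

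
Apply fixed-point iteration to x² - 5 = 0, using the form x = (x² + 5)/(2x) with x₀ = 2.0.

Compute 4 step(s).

Equation: x² - 5 = 0
Fixed-point form: x = (x² + 5)/(2x)
x₀ = 2.0

x_1 = g(2.000000) = 2.250000
x_2 = g(2.250000) = 2.236111
x_3 = g(2.236111) = 2.236068
x_4 = g(2.236068) = 2.236068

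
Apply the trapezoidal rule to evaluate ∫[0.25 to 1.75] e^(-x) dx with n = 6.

f(x) = e^(-x)
a = 0.25, b = 1.75, n = 6
h = (b - a)/n = 0.250000

Trapezoidal rule: (h/2)[f(x₀) + 2f(x₁) + 2f(x₂) + ... + f(xₙ)]

x_0 = 0.2500, f(x_0) = 0.778801, coefficient = 1
x_1 = 0.5000, f(x_1) = 0.606531, coefficient = 2
x_2 = 0.7500, f(x_2) = 0.472367, coefficient = 2
x_3 = 1.0000, f(x_3) = 0.367879, coefficient = 2
x_4 = 1.2500, f(x_4) = 0.286505, coefficient = 2
x_5 = 1.5000, f(x_5) = 0.223130, coefficient = 2
x_6 = 1.7500, f(x_6) = 0.173774, coefficient = 1

I ≈ (0.250000/2) × 4.865398 = 0.608175
Exact value: 0.605027
Error: 0.003148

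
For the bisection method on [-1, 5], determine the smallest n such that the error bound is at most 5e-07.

We need (b-a)/2^n ≤ 5e-07
(5 - (-1))/2^n ≤ 5e-07
6/2^n ≤ 5e-07
2^n ≥ 12000000
n ≥ log₂(12000000) = 23.52
n ≥ 24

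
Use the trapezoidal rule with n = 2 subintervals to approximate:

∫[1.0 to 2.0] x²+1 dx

f(x) = x²+1
a = 1.0, b = 2.0, n = 2
h = (b - a)/n = 0.500000

Trapezoidal rule: (h/2)[f(x₀) + 2f(x₁) + 2f(x₂) + ... + f(xₙ)]

x_0 = 1.0000, f(x_0) = 2.000000, coefficient = 1
x_1 = 1.5000, f(x_1) = 3.250000, coefficient = 2
x_2 = 2.0000, f(x_2) = 5.000000, coefficient = 1

I ≈ (0.500000/2) × 13.500000 = 3.375000
Exact value: 3.333333
Error: 0.041667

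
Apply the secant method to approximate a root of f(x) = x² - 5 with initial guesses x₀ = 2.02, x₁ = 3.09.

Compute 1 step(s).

f(x) = x² - 5
x₀ = 2.02, x₁ = 3.09

Secant formula: x_{n+1} = x_n - f(x_n)(x_n - x_{n-1})/(f(x_n) - f(x_{n-1}))

Iteration 1:
  f(2.020000) = -0.919600
  f(3.090000) = 4.548100
  x_2 = 3.090000 - 4.548100×(3.090000 - 2.020000)/(4.548100 - (-0.919600))
       = 2.199961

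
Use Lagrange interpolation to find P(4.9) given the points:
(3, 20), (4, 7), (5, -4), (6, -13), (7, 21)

Lagrange interpolation formula:
P(x) = Σ yᵢ × Lᵢ(x)
where Lᵢ(x) = Π_{j≠i} (x - xⱼ)/(xᵢ - xⱼ)

L_0(4.9) = (4.9 - 4)/(3 - 4) × (4.9 - 5)/(3 - 5) × (4.9 - 6)/(3 - 6) × (4.9 - 7)/(3 - 7) = -0.008662
L_1(4.9) = (4.9 - 3)/(4 - 3) × (4.9 - 5)/(4 - 5) × (4.9 - 6)/(4 - 6) × (4.9 - 7)/(4 - 7) = 0.073150
L_2(4.9) = (4.9 - 3)/(5 - 3) × (4.9 - 4)/(5 - 4) × (4.9 - 6)/(5 - 6) × (4.9 - 7)/(5 - 7) = 0.987525
L_3(4.9) = (4.9 - 3)/(6 - 3) × (4.9 - 4)/(6 - 4) × (4.9 - 5)/(6 - 5) × (4.9 - 7)/(6 - 7) = -0.059850
L_4(4.9) = (4.9 - 3)/(7 - 3) × (4.9 - 4)/(7 - 4) × (4.9 - 5)/(7 - 5) × (4.9 - 6)/(7 - 6) = 0.007837

P(4.9) = 20×L_0(4.9) + 7×L_1(4.9) + (-4)×L_2(4.9) + (-13)×L_3(4.9) + 21×L_4(4.9)
P(4.9) = -2.668663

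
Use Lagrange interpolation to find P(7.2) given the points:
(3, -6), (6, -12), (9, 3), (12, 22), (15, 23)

Lagrange interpolation formula:
P(x) = Σ yᵢ × Lᵢ(x)
where Lᵢ(x) = Π_{j≠i} (x - xⱼ)/(xᵢ - xⱼ)

L_0(7.2) = (7.2 - 6)/(3 - 6) × (7.2 - 9)/(3 - 9) × (7.2 - 12)/(3 - 12) × (7.2 - 15)/(3 - 15) = -0.041600
L_1(7.2) = (7.2 - 3)/(6 - 3) × (7.2 - 9)/(6 - 9) × (7.2 - 12)/(6 - 12) × (7.2 - 15)/(6 - 15) = 0.582400
L_2(7.2) = (7.2 - 3)/(9 - 3) × (7.2 - 6)/(9 - 6) × (7.2 - 12)/(9 - 12) × (7.2 - 15)/(9 - 15) = 0.582400
L_3(7.2) = (7.2 - 3)/(12 - 3) × (7.2 - 6)/(12 - 6) × (7.2 - 9)/(12 - 9) × (7.2 - 15)/(12 - 15) = -0.145600
L_4(7.2) = (7.2 - 3)/(15 - 3) × (7.2 - 6)/(15 - 6) × (7.2 - 9)/(15 - 9) × (7.2 - 12)/(15 - 12) = 0.022400

P(7.2) = (-6)×L_0(7.2) + (-12)×L_1(7.2) + 3×L_2(7.2) + 22×L_3(7.2) + 23×L_4(7.2)
P(7.2) = -7.680000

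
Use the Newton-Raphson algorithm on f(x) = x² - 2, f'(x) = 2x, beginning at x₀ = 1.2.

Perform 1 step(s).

f(x) = x² - 2
f'(x) = 2x
x₀ = 1.2

Newton-Raphson formula: x_{n+1} = x_n - f(x_n)/f'(x_n)

Iteration 1:
  f(1.200000) = -0.560000
  f'(1.200000) = 2.400000
  x_1 = 1.200000 - (-0.560000)/2.400000 = 1.433333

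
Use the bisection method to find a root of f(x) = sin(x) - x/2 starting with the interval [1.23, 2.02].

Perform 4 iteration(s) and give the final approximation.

f(x) = sin(x) - x/2
Initial interval: [1.23, 2.02]

Iteration 1:
  c_1 = (1.230000 + 2.020000)/2 = 1.625000
  f(c_1) = f(1.625000) = 0.186031
  f(a) × f(c) ≥ 0, new interval: [1.625000, 2.020000]
Iteration 2:
  c_2 = (1.625000 + 2.020000)/2 = 1.822500
  f(c_2) = f(1.822500) = 0.057240
  f(a) × f(c) ≥ 0, new interval: [1.822500, 2.020000]
Iteration 3:
  c_3 = (1.822500 + 2.020000)/2 = 1.921250
  f(c_3) = f(1.921250) = -0.021408
  f(a) × f(c) < 0, new interval: [1.822500, 1.921250]
Iteration 4:
  c_4 = (1.822500 + 1.921250)/2 = 1.871875
  f(c_4) = f(1.871875) = 0.019080
  f(a) × f(c) ≥ 0, new interval: [1.871875, 1.921250]

After 4 iteration(s), the approximation is c_4 = 1.871875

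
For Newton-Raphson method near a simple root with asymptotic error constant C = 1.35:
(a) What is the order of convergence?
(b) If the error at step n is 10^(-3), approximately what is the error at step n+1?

(a) Newton-Raphson has quadratic (order 2) convergence near simple roots.
    This means |e_{n+1}| ≈ C|e_n|².

(b) With |e_n| = 10^(-3) and C = 1.35:
    |e_{n+1}| ≈ 1.35 × (10^(-3))² = 1.35 × 10^(-6)

(a) 2 (quadratic); (b) |e_{n+1}| ≈ 1.350e-06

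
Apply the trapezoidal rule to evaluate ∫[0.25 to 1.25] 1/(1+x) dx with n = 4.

f(x) = 1/(1+x)
a = 0.25, b = 1.25, n = 4
h = (b - a)/n = 0.250000

Trapezoidal rule: (h/2)[f(x₀) + 2f(x₁) + 2f(x₂) + ... + f(xₙ)]

x_0 = 0.2500, f(x_0) = 0.800000, coefficient = 1
x_1 = 0.5000, f(x_1) = 0.666667, coefficient = 2
x_2 = 0.7500, f(x_2) = 0.571429, coefficient = 2
x_3 = 1.0000, f(x_3) = 0.500000, coefficient = 2
x_4 = 1.2500, f(x_4) = 0.444444, coefficient = 1

I ≈ (0.250000/2) × 4.720635 = 0.590079
Exact value: 0.587787
Error: 0.002293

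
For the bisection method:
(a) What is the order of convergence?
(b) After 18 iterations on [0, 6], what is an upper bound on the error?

(a) Bisection has linear (order 1) convergence; the error is halved each step.

(b) Error bound = (b-a)/2^n = (6 - 0)/2^{18}
    = 6/2^{18}

(a) 1 (linear); (b) error ≤ 2.29e-05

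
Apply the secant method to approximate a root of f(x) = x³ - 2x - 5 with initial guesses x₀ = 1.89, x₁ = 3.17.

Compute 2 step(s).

f(x) = x³ - 2x - 5
x₀ = 1.89, x₁ = 3.17

Secant formula: x_{n+1} = x_n - f(x_n)(x_n - x_{n-1})/(f(x_n) - f(x_{n-1}))

Iteration 1:
  f(1.890000) = -2.028731
  f(3.170000) = 20.515013
  x_2 = 3.170000 - 20.515013×(3.170000 - 1.890000)/(20.515013 - (-2.028731))
       = 2.005188
Iteration 2:
  f(3.170000) = 20.515013
  f(2.005188) = -0.947955
  x_3 = 2.005188 - (-0.947955)×(2.005188 - 3.170000)/(-0.947955 - 20.515013)
       = 2.056635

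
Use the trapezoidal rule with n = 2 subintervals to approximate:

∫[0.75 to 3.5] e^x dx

f(x) = e^x
a = 0.75, b = 3.5, n = 2
h = (b - a)/n = 1.375000

Trapezoidal rule: (h/2)[f(x₀) + 2f(x₁) + 2f(x₂) + ... + f(xₙ)]

x_0 = 0.7500, f(x_0) = 2.117000, coefficient = 1
x_1 = 2.1250, f(x_1) = 8.372897, coefficient = 2
x_2 = 3.5000, f(x_2) = 33.115452, coefficient = 1

I ≈ (1.375000/2) × 51.978247 = 35.735045
Exact value: 30.998452
Error: 4.736593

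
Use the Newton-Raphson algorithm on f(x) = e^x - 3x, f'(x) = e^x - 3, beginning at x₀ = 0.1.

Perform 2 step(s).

f(x) = e^x - 3x
f'(x) = e^x - 3
x₀ = 0.1

Newton-Raphson formula: x_{n+1} = x_n - f(x_n)/f'(x_n)

Iteration 1:
  f(0.100000) = 0.805171
  f'(0.100000) = -1.894829
  x_1 = 0.100000 - 0.805171/(-1.894829) = 0.524931
Iteration 2:
  f(0.524931) = 0.115550
  f'(0.524931) = -1.309658
  x_2 = 0.524931 - 0.115550/(-1.309658) = 0.613160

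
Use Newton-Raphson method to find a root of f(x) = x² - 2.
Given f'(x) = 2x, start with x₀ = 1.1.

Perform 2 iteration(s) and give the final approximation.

f(x) = x² - 2
f'(x) = 2x
x₀ = 1.1

Newton-Raphson formula: x_{n+1} = x_n - f(x_n)/f'(x_n)

Iteration 1:
  f(1.100000) = -0.790000
  f'(1.100000) = 2.200000
  x_1 = 1.100000 - (-0.790000)/2.200000 = 1.459091
Iteration 2:
  f(1.459091) = 0.128946
  f'(1.459091) = 2.918182
  x_2 = 1.459091 - 0.128946/2.918182 = 1.414904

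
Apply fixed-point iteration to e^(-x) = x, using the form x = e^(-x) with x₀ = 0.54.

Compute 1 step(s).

Equation: e^(-x) = x
Fixed-point form: x = e^(-x)
x₀ = 0.54

x_1 = g(0.540000) = 0.582748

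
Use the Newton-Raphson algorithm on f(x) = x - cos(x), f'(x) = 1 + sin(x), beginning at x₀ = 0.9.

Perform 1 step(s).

f(x) = x - cos(x)
f'(x) = 1 + sin(x)
x₀ = 0.9

Newton-Raphson formula: x_{n+1} = x_n - f(x_n)/f'(x_n)

Iteration 1:
  f(0.900000) = 0.278390
  f'(0.900000) = 1.783327
  x_1 = 0.900000 - 0.278390/1.783327 = 0.743893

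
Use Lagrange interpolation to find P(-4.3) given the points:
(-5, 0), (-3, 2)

Lagrange interpolation formula:
P(x) = Σ yᵢ × Lᵢ(x)
where Lᵢ(x) = Π_{j≠i} (x - xⱼ)/(xᵢ - xⱼ)

L_0(-4.3) = (-4.3 - (-3))/(-5 - (-3)) = 0.650000
L_1(-4.3) = (-4.3 - (-5))/(-3 - (-5)) = 0.350000

P(-4.3) = 0×L_0(-4.3) + 2×L_1(-4.3)
P(-4.3) = 0.700000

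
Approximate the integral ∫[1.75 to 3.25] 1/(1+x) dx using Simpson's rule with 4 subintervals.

f(x) = 1/(1+x)
a = 1.75, b = 3.25, n = 4
h = (b - a)/n = 0.375000

Simpson's rule: (h/3)[f(x₀) + 4f(x₁) + 2f(x₂) + ... + f(xₙ)]

x_0 = 1.7500, f(x_0) = 0.363636, coefficient = 1
x_1 = 2.1250, f(x_1) = 0.320000, coefficient = 4
x_2 = 2.5000, f(x_2) = 0.285714, coefficient = 2
x_3 = 2.8750, f(x_3) = 0.258065, coefficient = 4
x_4 = 3.2500, f(x_4) = 0.235294, coefficient = 1

I ≈ (0.375000/3) × 3.482617 = 0.435327
Exact value: 0.435318
Error: 0.000009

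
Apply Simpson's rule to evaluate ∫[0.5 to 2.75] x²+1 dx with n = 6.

f(x) = x²+1
a = 0.5, b = 2.75, n = 6
h = (b - a)/n = 0.375000

Simpson's rule: (h/3)[f(x₀) + 4f(x₁) + 2f(x₂) + ... + f(xₙ)]

x_0 = 0.5000, f(x_0) = 1.250000, coefficient = 1
x_1 = 0.8750, f(x_1) = 1.765625, coefficient = 4
x_2 = 1.2500, f(x_2) = 2.562500, coefficient = 2
x_3 = 1.6250, f(x_3) = 3.640625, coefficient = 4
x_4 = 2.0000, f(x_4) = 5.000000, coefficient = 2
x_5 = 2.3750, f(x_5) = 6.640625, coefficient = 4
x_6 = 2.7500, f(x_6) = 8.562500, coefficient = 1

I ≈ (0.375000/3) × 73.125000 = 9.140625
Exact value: 9.140625
Error: 0.000000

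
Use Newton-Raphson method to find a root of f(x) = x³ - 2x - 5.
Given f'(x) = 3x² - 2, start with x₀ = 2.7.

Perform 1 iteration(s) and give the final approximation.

f(x) = x³ - 2x - 5
f'(x) = 3x² - 2
x₀ = 2.7

Newton-Raphson formula: x_{n+1} = x_n - f(x_n)/f'(x_n)

Iteration 1:
  f(2.700000) = 9.283000
  f'(2.700000) = 19.870000
  x_1 = 2.700000 - 9.283000/19.870000 = 2.232813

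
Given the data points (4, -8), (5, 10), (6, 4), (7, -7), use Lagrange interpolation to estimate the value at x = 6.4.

Lagrange interpolation formula:
P(x) = Σ yᵢ × Lᵢ(x)
where Lᵢ(x) = Π_{j≠i} (x - xⱼ)/(xᵢ - xⱼ)

L_0(6.4) = (6.4 - 5)/(4 - 5) × (6.4 - 6)/(4 - 6) × (6.4 - 7)/(4 - 7) = 0.056000
L_1(6.4) = (6.4 - 4)/(5 - 4) × (6.4 - 6)/(5 - 6) × (6.4 - 7)/(5 - 7) = -0.288000
L_2(6.4) = (6.4 - 4)/(6 - 4) × (6.4 - 5)/(6 - 5) × (6.4 - 7)/(6 - 7) = 1.008000
L_3(6.4) = (6.4 - 4)/(7 - 4) × (6.4 - 5)/(7 - 5) × (6.4 - 6)/(7 - 6) = 0.224000

P(6.4) = (-8)×L_0(6.4) + 10×L_1(6.4) + 4×L_2(6.4) + (-7)×L_3(6.4)
P(6.4) = -0.864000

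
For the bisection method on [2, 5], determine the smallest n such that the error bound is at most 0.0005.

We need (b-a)/2^n ≤ 0.0005
(5 - 2)/2^n ≤ 0.0005
3/2^n ≤ 0.0005
2^n ≥ 6000
n ≥ log₂(6000) = 12.55
n ≥ 13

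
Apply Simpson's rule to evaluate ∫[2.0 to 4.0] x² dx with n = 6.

f(x) = x²
a = 2.0, b = 4.0, n = 6
h = (b - a)/n = 0.333333

Simpson's rule: (h/3)[f(x₀) + 4f(x₁) + 2f(x₂) + ... + f(xₙ)]

x_0 = 2.0000, f(x_0) = 4.000000, coefficient = 1
x_1 = 2.3333, f(x_1) = 5.444444, coefficient = 4
x_2 = 2.6667, f(x_2) = 7.111111, coefficient = 2
x_3 = 3.0000, f(x_3) = 9.000000, coefficient = 4
x_4 = 3.3333, f(x_4) = 11.111111, coefficient = 2
x_5 = 3.6667, f(x_5) = 13.444444, coefficient = 4
x_6 = 4.0000, f(x_6) = 16.000000, coefficient = 1

I ≈ (0.333333/3) × 168.000000 = 18.666667
Exact value: 18.666667
Error: 0.000000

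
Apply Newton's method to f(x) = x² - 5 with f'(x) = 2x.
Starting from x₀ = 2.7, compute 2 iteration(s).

f(x) = x² - 5
f'(x) = 2x
x₀ = 2.7

Newton-Raphson formula: x_{n+1} = x_n - f(x_n)/f'(x_n)

Iteration 1:
  f(2.700000) = 2.290000
  f'(2.700000) = 5.400000
  x_1 = 2.700000 - 2.290000/5.400000 = 2.275926
Iteration 2:
  f(2.275926) = 0.179839
  f'(2.275926) = 4.551852
  x_2 = 2.275926 - 0.179839/4.551852 = 2.236417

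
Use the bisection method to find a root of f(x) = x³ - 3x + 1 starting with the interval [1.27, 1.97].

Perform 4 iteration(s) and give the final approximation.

f(x) = x³ - 3x + 1
Initial interval: [1.27, 1.97]

Iteration 1:
  c_1 = (1.270000 + 1.970000)/2 = 1.620000
  f(c_1) = f(1.620000) = 0.391528
  f(a) × f(c) < 0, new interval: [1.270000, 1.620000]
Iteration 2:
  c_2 = (1.270000 + 1.620000)/2 = 1.445000
  f(c_2) = f(1.445000) = -0.317804
  f(a) × f(c) ≥ 0, new interval: [1.445000, 1.620000]
Iteration 3:
  c_3 = (1.445000 + 1.620000)/2 = 1.532500
  f(c_3) = f(1.532500) = 0.001662
  f(a) × f(c) < 0, new interval: [1.445000, 1.532500]
Iteration 4:
  c_4 = (1.445000 + 1.532500)/2 = 1.488750
  f(c_4) = f(1.488750) = -0.166619
  f(a) × f(c) ≥ 0, new interval: [1.488750, 1.532500]

After 4 iteration(s), the approximation is c_4 = 1.488750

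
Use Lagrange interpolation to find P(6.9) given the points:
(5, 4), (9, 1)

Lagrange interpolation formula:
P(x) = Σ yᵢ × Lᵢ(x)
where Lᵢ(x) = Π_{j≠i} (x - xⱼ)/(xᵢ - xⱼ)

L_0(6.9) = (6.9 - 9)/(5 - 9) = 0.525000
L_1(6.9) = (6.9 - 5)/(9 - 5) = 0.475000

P(6.9) = 4×L_0(6.9) + 1×L_1(6.9)
P(6.9) = 2.575000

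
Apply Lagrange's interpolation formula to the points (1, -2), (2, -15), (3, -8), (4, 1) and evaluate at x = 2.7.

Lagrange interpolation formula:
P(x) = Σ yᵢ × Lᵢ(x)
where Lᵢ(x) = Π_{j≠i} (x - xⱼ)/(xᵢ - xⱼ)

L_0(2.7) = (2.7 - 2)/(1 - 2) × (2.7 - 3)/(1 - 3) × (2.7 - 4)/(1 - 4) = -0.045500
L_1(2.7) = (2.7 - 1)/(2 - 1) × (2.7 - 3)/(2 - 3) × (2.7 - 4)/(2 - 4) = 0.331500
L_2(2.7) = (2.7 - 1)/(3 - 1) × (2.7 - 2)/(3 - 2) × (2.7 - 4)/(3 - 4) = 0.773500
L_3(2.7) = (2.7 - 1)/(4 - 1) × (2.7 - 2)/(4 - 2) × (2.7 - 3)/(4 - 3) = -0.059500

P(2.7) = (-2)×L_0(2.7) + (-15)×L_1(2.7) + (-8)×L_2(2.7) + 1×L_3(2.7)
P(2.7) = -11.129000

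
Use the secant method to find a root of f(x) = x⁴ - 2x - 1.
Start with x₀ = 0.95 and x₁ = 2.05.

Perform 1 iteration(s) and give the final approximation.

f(x) = x⁴ - 2x - 1
x₀ = 0.95, x₁ = 2.05

Secant formula: x_{n+1} = x_n - f(x_n)(x_n - x_{n-1})/(f(x_n) - f(x_{n-1}))

Iteration 1:
  f(0.950000) = -2.085494
  f(2.050000) = 12.561006
  x_2 = 2.050000 - 12.561006×(2.050000 - 0.950000)/(12.561006 - (-2.085494))
       = 1.106627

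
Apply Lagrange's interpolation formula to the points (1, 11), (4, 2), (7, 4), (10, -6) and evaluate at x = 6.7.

Lagrange interpolation formula:
P(x) = Σ yᵢ × Lᵢ(x)
where Lᵢ(x) = Π_{j≠i} (x - xⱼ)/(xᵢ - xⱼ)

L_0(6.7) = (6.7 - 4)/(1 - 4) × (6.7 - 7)/(1 - 7) × (6.7 - 10)/(1 - 10) = -0.016500
L_1(6.7) = (6.7 - 1)/(4 - 1) × (6.7 - 7)/(4 - 7) × (6.7 - 10)/(4 - 10) = 0.104500
L_2(6.7) = (6.7 - 1)/(7 - 1) × (6.7 - 4)/(7 - 4) × (6.7 - 10)/(7 - 10) = 0.940500
L_3(6.7) = (6.7 - 1)/(10 - 1) × (6.7 - 4)/(10 - 4) × (6.7 - 7)/(10 - 7) = -0.028500

P(6.7) = 11×L_0(6.7) + 2×L_1(6.7) + 4×L_2(6.7) + (-6)×L_3(6.7)
P(6.7) = 3.960500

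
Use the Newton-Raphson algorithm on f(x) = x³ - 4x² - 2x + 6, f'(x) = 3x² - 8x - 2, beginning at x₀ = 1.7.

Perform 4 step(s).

f(x) = x³ - 4x² - 2x + 6
f'(x) = 3x² - 8x - 2
x₀ = 1.7

Newton-Raphson formula: x_{n+1} = x_n - f(x_n)/f'(x_n)

Iteration 1:
  f(1.700000) = -4.047000
  f'(1.700000) = -6.930000
  x_1 = 1.700000 - (-4.047000)/(-6.930000) = 1.116017
Iteration 2:
  f(1.116017) = 0.175980
  f'(1.116017) = -7.191655
  x_2 = 1.116017 - 0.175980/(-7.191655) = 1.140487
Iteration 3:
  f(1.140487) = -0.000376
  f'(1.140487) = -7.221765
  x_3 = 1.140487 - (-0.000376)/(-7.221765) = 1.140435
Iteration 4:
  f(1.140435) = 0.000000
  f'(1.140435) = -7.221704
  x_4 = 1.140435 - 0.000000/(-7.221704) = 1.140435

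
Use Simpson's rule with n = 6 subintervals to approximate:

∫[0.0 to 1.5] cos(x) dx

f(x) = cos(x)
a = 0.0, b = 1.5, n = 6
h = (b - a)/n = 0.250000

Simpson's rule: (h/3)[f(x₀) + 4f(x₁) + 2f(x₂) + ... + f(xₙ)]

x_0 = 0.0000, f(x_0) = 1.000000, coefficient = 1
x_1 = 0.2500, f(x_1) = 0.968912, coefficient = 4
x_2 = 0.5000, f(x_2) = 0.877583, coefficient = 2
x_3 = 0.7500, f(x_3) = 0.731689, coefficient = 4
x_4 = 1.0000, f(x_4) = 0.540302, coefficient = 2
x_5 = 1.2500, f(x_5) = 0.315322, coefficient = 4
x_6 = 1.5000, f(x_6) = 0.070737, coefficient = 1

I ≈ (0.250000/3) × 11.970202 = 0.997517
Exact value: 0.997495
Error: 0.000022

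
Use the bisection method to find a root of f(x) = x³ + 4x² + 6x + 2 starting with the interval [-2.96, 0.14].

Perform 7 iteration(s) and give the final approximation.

f(x) = x³ + 4x² + 6x + 2
Initial interval: [-2.96, 0.14]

Iteration 1:
  c_1 = (-2.960000 + 0.140000)/2 = -1.410000
  f(c_1) = f(-1.410000) = -1.310821
  f(a) × f(c) ≥ 0, new interval: [-1.410000, 0.140000]
Iteration 2:
  c_2 = (-1.410000 + 0.140000)/2 = -0.635000
  f(c_2) = f(-0.635000) = -0.453148
  f(a) × f(c) ≥ 0, new interval: [-0.635000, 0.140000]
Iteration 3:
  c_3 = (-0.635000 + 0.140000)/2 = -0.247500
  f(c_3) = f(-0.247500) = 0.744864
  f(a) × f(c) < 0, new interval: [-0.635000, -0.247500]
Iteration 4:
  c_4 = (-0.635000 + (-0.247500))/2 = -0.441250
  f(c_4) = f(-0.441250) = 0.045394
  f(a) × f(c) < 0, new interval: [-0.635000, -0.441250]
Iteration 5:
  c_5 = (-0.635000 + (-0.441250))/2 = -0.538125
  f(c_5) = f(-0.538125) = -0.226265
  f(a) × f(c) ≥ 0, new interval: [-0.538125, -0.441250]
Iteration 6:
  c_6 = (-0.538125 + (-0.441250))/2 = -0.489687
  f(c_6) = f(-0.489687) = -0.096374
  f(a) × f(c) ≥ 0, new interval: [-0.489687, -0.441250]
Iteration 7:
  c_7 = (-0.489687 + (-0.441250))/2 = -0.465469
  f(c_7) = f(-0.465469) = -0.027017
  f(a) × f(c) ≥ 0, new interval: [-0.465469, -0.441250]

After 7 iteration(s), the approximation is c_7 = -0.465469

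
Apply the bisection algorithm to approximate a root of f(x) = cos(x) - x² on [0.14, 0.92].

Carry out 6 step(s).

f(x) = cos(x) - x²
Initial interval: [0.14, 0.92]

Iteration 1:
  c_1 = (0.140000 + 0.920000)/2 = 0.530000
  f(c_1) = f(0.530000) = 0.581907
  f(a) × f(c) ≥ 0, new interval: [0.530000, 0.920000]
Iteration 2:
  c_2 = (0.530000 + 0.920000)/2 = 0.725000
  f(c_2) = f(0.725000) = 0.222874
  f(a) × f(c) ≥ 0, new interval: [0.725000, 0.920000]
Iteration 3:
  c_3 = (0.725000 + 0.920000)/2 = 0.822500
  f(c_3) = f(0.822500) = 0.003885
  f(a) × f(c) ≥ 0, new interval: [0.822500, 0.920000]
Iteration 4:
  c_4 = (0.822500 + 0.920000)/2 = 0.871250
  f(c_4) = f(0.871250) = -0.115206
  f(a) × f(c) < 0, new interval: [0.822500, 0.871250]
Iteration 5:
  c_5 = (0.822500 + 0.871250)/2 = 0.846875
  f(c_5) = f(0.846875) = -0.054870
  f(a) × f(c) < 0, new interval: [0.822500, 0.846875]
Iteration 6:
  c_6 = (0.822500 + 0.846875)/2 = 0.834688
  f(c_6) = f(0.834688) = -0.025294
  f(a) × f(c) < 0, new interval: [0.822500, 0.834688]

After 6 iteration(s), the approximation is c_6 = 0.834688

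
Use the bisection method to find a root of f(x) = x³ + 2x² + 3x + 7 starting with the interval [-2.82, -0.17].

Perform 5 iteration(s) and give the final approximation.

f(x) = x³ + 2x² + 3x + 7
Initial interval: [-2.82, -0.17]

Iteration 1:
  c_1 = (-2.820000 + (-0.170000))/2 = -1.495000
  f(c_1) = f(-1.495000) = 3.643688
  f(a) × f(c) < 0, new interval: [-2.820000, -1.495000]
Iteration 2:
  c_2 = (-2.820000 + (-1.495000))/2 = -2.157500
  f(c_2) = f(-2.157500) = -0.205632
  f(a) × f(c) ≥ 0, new interval: [-2.157500, -1.495000]
Iteration 3:
  c_3 = (-2.157500 + (-1.495000))/2 = -1.826250
  f(c_3) = f(-1.826250) = 2.100739
  f(a) × f(c) < 0, new interval: [-2.157500, -1.826250]
Iteration 4:
  c_4 = (-2.157500 + (-1.826250))/2 = -1.991875
  f(c_4) = f(-1.991875) = 1.056611
  f(a) × f(c) < 0, new interval: [-2.157500, -1.991875]
Iteration 5:
  c_5 = (-2.157500 + (-1.991875))/2 = -2.074687
  f(c_5) = f(-2.074687) = 0.454458
  f(a) × f(c) < 0, new interval: [-2.157500, -2.074687]

After 5 iteration(s), the approximation is c_5 = -2.074687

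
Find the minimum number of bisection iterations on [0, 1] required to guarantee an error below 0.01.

We need (b-a)/2^n ≤ 0.01
(1 - 0)/2^n ≤ 0.01
1/2^n ≤ 0.01
2^n ≥ 100
n ≥ log₂(100) = 6.64
n ≥ 7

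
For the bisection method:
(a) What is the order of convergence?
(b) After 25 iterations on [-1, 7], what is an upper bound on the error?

(a) Bisection has linear (order 1) convergence; the error is halved each step.

(b) Error bound = (b-a)/2^n = (7 - (-1))/2^{25}
    = 8/2^{25}

(a) 1 (linear); (b) error ≤ 2.38e-07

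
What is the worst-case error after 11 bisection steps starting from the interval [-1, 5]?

Bisection error bound: |error| ≤ (b-a)/2^n
|error| ≤ (5 - (-1))/2^11 = 6/2^11
|error| ≤ 0.0029296875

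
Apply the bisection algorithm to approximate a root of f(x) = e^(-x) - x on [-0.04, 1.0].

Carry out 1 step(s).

f(x) = e^(-x) - x
Initial interval: [-0.04, 1.0]

Iteration 1:
  c_1 = (-0.040000 + 1.000000)/2 = 0.480000
  f(c_1) = f(0.480000) = 0.138783
  f(a) × f(c) ≥ 0, new interval: [0.480000, 1.000000]

After 1 iteration(s), the approximation is c_1 = 0.480000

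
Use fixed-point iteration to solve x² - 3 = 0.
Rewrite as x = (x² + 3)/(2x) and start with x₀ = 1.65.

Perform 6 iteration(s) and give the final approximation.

Equation: x² - 3 = 0
Fixed-point form: x = (x² + 3)/(2x)
x₀ = 1.65

x_1 = g(1.650000) = 1.734091
x_2 = g(1.734091) = 1.732052
x_3 = g(1.732052) = 1.732051
x_4 = g(1.732051) = 1.732051
x_5 = g(1.732051) = 1.732051
x_6 = g(1.732051) = 1.732051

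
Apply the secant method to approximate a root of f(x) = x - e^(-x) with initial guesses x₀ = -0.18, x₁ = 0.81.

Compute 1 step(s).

f(x) = x - e^(-x)
x₀ = -0.18, x₁ = 0.81

Secant formula: x_{n+1} = x_n - f(x_n)(x_n - x_{n-1})/(f(x_n) - f(x_{n-1}))

Iteration 1:
  f(-0.180000) = -1.377217
  f(0.810000) = 0.365142
  x_2 = 0.810000 - 0.365142×(0.810000 - (-0.180000))/(0.365142 - (-1.377217))
       = 0.602528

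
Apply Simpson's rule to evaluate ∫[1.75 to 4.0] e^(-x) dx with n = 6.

f(x) = e^(-x)
a = 1.75, b = 4.0, n = 6
h = (b - a)/n = 0.375000

Simpson's rule: (h/3)[f(x₀) + 4f(x₁) + 2f(x₂) + ... + f(xₙ)]

x_0 = 1.7500, f(x_0) = 0.173774, coefficient = 1
x_1 = 2.1250, f(x_1) = 0.119433, coefficient = 4
x_2 = 2.5000, f(x_2) = 0.082085, coefficient = 2
x_3 = 2.8750, f(x_3) = 0.056416, coefficient = 4
x_4 = 3.2500, f(x_4) = 0.038774, coefficient = 2
x_5 = 3.6250, f(x_5) = 0.026649, coefficient = 4
x_6 = 4.0000, f(x_6) = 0.018316, coefficient = 1

I ≈ (0.375000/3) × 1.243801 = 0.155475
Exact value: 0.155458
Error: 0.000017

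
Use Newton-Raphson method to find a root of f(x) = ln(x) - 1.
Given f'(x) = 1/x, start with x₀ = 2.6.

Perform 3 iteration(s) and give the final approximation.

f(x) = ln(x) - 1
f'(x) = 1/x
x₀ = 2.6

Newton-Raphson formula: x_{n+1} = x_n - f(x_n)/f'(x_n)

Iteration 1:
  f(2.600000) = -0.044489
  f'(2.600000) = 0.384615
  x_1 = 2.600000 - (-0.044489)/0.384615 = 2.715670
Iteration 2:
  f(2.715670) = -0.000961
  f'(2.715670) = 0.368233
  x_2 = 2.715670 - (-0.000961)/0.368233 = 2.718281
Iteration 3:
  f(2.718281) = 0.000000
  f'(2.718281) = 0.367880
  x_3 = 2.718281 - 0.000000/0.367880 = 2.718282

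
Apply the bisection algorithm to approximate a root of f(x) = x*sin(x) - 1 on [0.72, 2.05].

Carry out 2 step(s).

f(x) = x*sin(x) - 1
Initial interval: [0.72, 2.05]

Iteration 1:
  c_1 = (0.720000 + 2.050000)/2 = 1.385000
  f(c_1) = f(1.385000) = 0.361163
  f(a) × f(c) < 0, new interval: [0.720000, 1.385000]
Iteration 2:
  c_2 = (0.720000 + 1.385000)/2 = 1.052500
  f(c_2) = f(1.052500) = -0.085731
  f(a) × f(c) ≥ 0, new interval: [1.052500, 1.385000]

After 2 iteration(s), the approximation is c_2 = 1.052500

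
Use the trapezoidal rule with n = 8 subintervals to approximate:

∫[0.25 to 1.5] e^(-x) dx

f(x) = e^(-x)
a = 0.25, b = 1.5, n = 8
h = (b - a)/n = 0.156250

Trapezoidal rule: (h/2)[f(x₀) + 2f(x₁) + 2f(x₂) + ... + f(xₙ)]

x_0 = 0.2500, f(x_0) = 0.778801, coefficient = 1
x_1 = 0.4062, f(x_1) = 0.666144, coefficient = 2
x_2 = 0.5625, f(x_2) = 0.569783, coefficient = 2
x_3 = 0.7188, f(x_3) = 0.487361, coefficient = 2
x_4 = 0.8750, f(x_4) = 0.416862, coefficient = 2
x_5 = 1.0312, f(x_5) = 0.356561, coefficient = 2
x_6 = 1.1875, f(x_6) = 0.304983, coefficient = 2
x_7 = 1.3438, f(x_7) = 0.260866, coefficient = 2
x_8 = 1.5000, f(x_8) = 0.223130, coefficient = 1

I ≈ (0.156250/2) × 7.127049 = 0.556801
Exact value: 0.555671
Error: 0.001130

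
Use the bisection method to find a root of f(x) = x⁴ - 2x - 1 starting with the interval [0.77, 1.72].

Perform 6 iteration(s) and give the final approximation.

f(x) = x⁴ - 2x - 1
Initial interval: [0.77, 1.72]

Iteration 1:
  c_1 = (0.770000 + 1.720000)/2 = 1.245000
  f(c_1) = f(1.245000) = -1.087422
  f(a) × f(c) ≥ 0, new interval: [1.245000, 1.720000]
Iteration 2:
  c_2 = (1.245000 + 1.720000)/2 = 1.482500
  f(c_2) = f(1.482500) = 0.865352
  f(a) × f(c) < 0, new interval: [1.245000, 1.482500]
Iteration 3:
  c_3 = (1.245000 + 1.482500)/2 = 1.363750
  f(c_3) = f(1.363750) = -0.268592
  f(a) × f(c) ≥ 0, new interval: [1.363750, 1.482500]
Iteration 4:
  c_4 = (1.363750 + 1.482500)/2 = 1.423125
  f(c_4) = f(1.423125) = 0.255528
  f(a) × f(c) < 0, new interval: [1.363750, 1.423125]
Iteration 5:
  c_5 = (1.363750 + 1.423125)/2 = 1.393438
  f(c_5) = f(1.393438) = -0.016800
  f(a) × f(c) ≥ 0, new interval: [1.393438, 1.423125]
Iteration 6:
  c_6 = (1.393438 + 1.423125)/2 = 1.408281
  f(c_6) = f(1.408281) = 0.116742
  f(a) × f(c) < 0, new interval: [1.393438, 1.408281]

After 6 iteration(s), the approximation is c_6 = 1.408281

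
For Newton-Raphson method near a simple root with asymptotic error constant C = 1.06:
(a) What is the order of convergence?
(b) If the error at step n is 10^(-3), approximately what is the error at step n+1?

(a) Newton-Raphson has quadratic (order 2) convergence near simple roots.
    This means |e_{n+1}| ≈ C|e_n|².

(b) With |e_n| = 10^(-3) and C = 1.06:
    |e_{n+1}| ≈ 1.06 × (10^(-3))² = 1.06 × 10^(-6)

(a) 2 (quadratic); (b) |e_{n+1}| ≈ 1.060e-06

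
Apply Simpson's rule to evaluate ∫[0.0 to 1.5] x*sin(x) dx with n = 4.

f(x) = x*sin(x)
a = 0.0, b = 1.5, n = 4
h = (b - a)/n = 0.375000

Simpson's rule: (h/3)[f(x₀) + 4f(x₁) + 2f(x₂) + ... + f(xₙ)]

x_0 = 0.0000, f(x_0) = 0.000000, coefficient = 1
x_1 = 0.3750, f(x_1) = 0.137352, coefficient = 4
x_2 = 0.7500, f(x_2) = 0.511229, coefficient = 2
x_3 = 1.1250, f(x_3) = 1.015051, coefficient = 4
x_4 = 1.5000, f(x_4) = 1.496242, coefficient = 1

I ≈ (0.375000/3) × 7.128314 = 0.891039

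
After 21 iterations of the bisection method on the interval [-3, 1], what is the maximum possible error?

Bisection error bound: |error| ≤ (b-a)/2^n
|error| ≤ (1 - (-3))/2^21 = 4/2^21
|error| ≤ 0.0000019073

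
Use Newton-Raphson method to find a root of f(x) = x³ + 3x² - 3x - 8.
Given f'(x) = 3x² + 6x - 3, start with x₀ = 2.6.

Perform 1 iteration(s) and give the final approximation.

f(x) = x³ + 3x² - 3x - 8
f'(x) = 3x² + 6x - 3
x₀ = 2.6

Newton-Raphson formula: x_{n+1} = x_n - f(x_n)/f'(x_n)

Iteration 1:
  f(2.600000) = 22.056000
  f'(2.600000) = 32.880000
  x_1 = 2.600000 - 22.056000/32.880000 = 1.929197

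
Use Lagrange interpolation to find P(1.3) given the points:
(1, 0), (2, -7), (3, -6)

Lagrange interpolation formula:
P(x) = Σ yᵢ × Lᵢ(x)
where Lᵢ(x) = Π_{j≠i} (x - xⱼ)/(xᵢ - xⱼ)

L_0(1.3) = (1.3 - 2)/(1 - 2) × (1.3 - 3)/(1 - 3) = 0.595000
L_1(1.3) = (1.3 - 1)/(2 - 1) × (1.3 - 3)/(2 - 3) = 0.510000
L_2(1.3) = (1.3 - 1)/(3 - 1) × (1.3 - 2)/(3 - 2) = -0.105000

P(1.3) = 0×L_0(1.3) + (-7)×L_1(1.3) + (-6)×L_2(1.3)
P(1.3) = -2.940000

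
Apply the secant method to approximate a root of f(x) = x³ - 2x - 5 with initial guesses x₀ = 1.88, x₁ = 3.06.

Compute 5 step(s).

f(x) = x³ - 2x - 5
x₀ = 1.88, x₁ = 3.06

Secant formula: x_{n+1} = x_n - f(x_n)(x_n - x_{n-1})/(f(x_n) - f(x_{n-1}))

Iteration 1:
  f(1.880000) = -2.115328
  f(3.060000) = 17.532616
  x_2 = 3.060000 - 17.532616×(3.060000 - 1.880000)/(17.532616 - (-2.115328))
       = 2.007041
Iteration 2:
  f(3.060000) = 17.532616
  f(2.007041) = -0.929296
  x_3 = 2.007041 - (-0.929296)×(2.007041 - 3.060000)/(-0.929296 - 17.532616)
       = 2.060042
Iteration 3:
  f(2.007041) = -0.929296
  f(2.060042) = -0.377731
  x_4 = 2.060042 - (-0.377731)×(2.060042 - 2.007041)/(-0.377731 - (-0.929296))
       = 2.096340
Iteration 4:
  f(2.060042) = -0.377731
  f(2.096340) = 0.019978
  x_5 = 2.096340 - 0.019978×(2.096340 - 2.060042)/(0.019978 - (-0.377731))
       = 2.094516
Iteration 5:
  f(2.096340) = 0.019978
  f(2.094516) = -0.000393
  x_6 = 2.094516 - (-0.000393)×(2.094516 - 2.096340)/(-0.000393 - 0.019978)
       = 2.094551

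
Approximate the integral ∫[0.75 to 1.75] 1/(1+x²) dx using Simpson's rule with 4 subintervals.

f(x) = 1/(1+x²)
a = 0.75, b = 1.75, n = 4
h = (b - a)/n = 0.250000

Simpson's rule: (h/3)[f(x₀) + 4f(x₁) + 2f(x₂) + ... + f(xₙ)]

x_0 = 0.7500, f(x_0) = 0.640000, coefficient = 1
x_1 = 1.0000, f(x_1) = 0.500000, coefficient = 4
x_2 = 1.2500, f(x_2) = 0.390244, coefficient = 2
x_3 = 1.5000, f(x_3) = 0.307692, coefficient = 4
x_4 = 1.7500, f(x_4) = 0.246154, coefficient = 1

I ≈ (0.250000/3) × 4.897411 = 0.408118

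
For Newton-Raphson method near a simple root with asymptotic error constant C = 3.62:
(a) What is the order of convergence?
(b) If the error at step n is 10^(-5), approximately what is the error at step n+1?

(a) Newton-Raphson has quadratic (order 2) convergence near simple roots.
    This means |e_{n+1}| ≈ C|e_n|².

(b) With |e_n| = 10^(-5) and C = 3.62:
    |e_{n+1}| ≈ 3.62 × (10^(-5))² = 3.62 × 10^(-10)

(a) 2 (quadratic); (b) |e_{n+1}| ≈ 3.620e-10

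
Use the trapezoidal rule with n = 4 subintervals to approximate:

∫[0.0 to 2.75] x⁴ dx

f(x) = x⁴
a = 0.0, b = 2.75, n = 4
h = (b - a)/n = 0.687500

Trapezoidal rule: (h/2)[f(x₀) + 2f(x₁) + 2f(x₂) + ... + f(xₙ)]

x_0 = 0.0000, f(x_0) = 0.000000, coefficient = 1
x_1 = 0.6875, f(x_1) = 0.223404, coefficient = 2
x_2 = 1.3750, f(x_2) = 3.574463, coefficient = 2
x_3 = 2.0625, f(x_3) = 18.095718, coefficient = 2
x_4 = 2.7500, f(x_4) = 57.191406, coefficient = 1

I ≈ (0.687500/2) × 100.978577 = 34.711386
Exact value: 31.455273
Error: 3.256112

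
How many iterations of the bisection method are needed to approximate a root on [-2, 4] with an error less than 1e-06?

We need (b-a)/2^n ≤ 1e-06
(4 - (-2))/2^n ≤ 1e-06
6/2^n ≤ 1e-06
2^n ≥ 6000000
n ≥ log₂(6000000) = 22.52
n ≥ 23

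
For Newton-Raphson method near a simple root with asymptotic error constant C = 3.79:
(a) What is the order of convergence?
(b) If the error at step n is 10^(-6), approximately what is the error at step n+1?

(a) Newton-Raphson has quadratic (order 2) convergence near simple roots.
    This means |e_{n+1}| ≈ C|e_n|².

(b) With |e_n| = 10^(-6) and C = 3.79:
    |e_{n+1}| ≈ 3.79 × (10^(-6))² = 3.79 × 10^(-12)

(a) 2 (quadratic); (b) |e_{n+1}| ≈ 3.790e-12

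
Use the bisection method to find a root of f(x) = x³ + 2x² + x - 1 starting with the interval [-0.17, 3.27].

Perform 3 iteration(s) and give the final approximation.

f(x) = x³ + 2x² + x - 1
Initial interval: [-0.17, 3.27]

Iteration 1:
  c_1 = (-0.170000 + 3.270000)/2 = 1.550000
  f(c_1) = f(1.550000) = 9.078875
  f(a) × f(c) < 0, new interval: [-0.170000, 1.550000]
Iteration 2:
  c_2 = (-0.170000 + 1.550000)/2 = 0.690000
  f(c_2) = f(0.690000) = 0.970709
  f(a) × f(c) < 0, new interval: [-0.170000, 0.690000]
Iteration 3:
  c_3 = (-0.170000 + 0.690000)/2 = 0.260000
  f(c_3) = f(0.260000) = -0.587224
  f(a) × f(c) ≥ 0, new interval: [0.260000, 0.690000]

After 3 iteration(s), the approximation is c_3 = 0.260000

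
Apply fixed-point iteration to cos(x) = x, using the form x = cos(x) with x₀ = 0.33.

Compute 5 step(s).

Equation: cos(x) = x
Fixed-point form: x = cos(x)
x₀ = 0.33

x_1 = g(0.330000) = 0.946042
x_2 = g(0.946042) = 0.584898
x_3 = g(0.584898) = 0.833769
x_4 = g(0.833769) = 0.672090
x_5 = g(0.672090) = 0.782522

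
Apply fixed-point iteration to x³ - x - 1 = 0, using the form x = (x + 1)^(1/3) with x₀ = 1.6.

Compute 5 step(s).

Equation: x³ - x - 1 = 0
Fixed-point form: x = (x + 1)^(1/3)
x₀ = 1.6

x_1 = g(1.600000) = 1.375069
x_2 = g(1.375069) = 1.334214
x_3 = g(1.334214) = 1.326519
x_4 = g(1.326519) = 1.325060
x_5 = g(1.325060) = 1.324783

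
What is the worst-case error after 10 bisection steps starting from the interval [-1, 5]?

Bisection error bound: |error| ≤ (b-a)/2^n
|error| ≤ (5 - (-1))/2^10 = 6/2^10
|error| ≤ 0.0058593750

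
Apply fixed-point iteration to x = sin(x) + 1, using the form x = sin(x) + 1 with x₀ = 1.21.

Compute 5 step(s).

Equation: x = sin(x) + 1
Fixed-point form: x = sin(x) + 1
x₀ = 1.21

x_1 = g(1.210000) = 1.935616
x_2 = g(1.935616) = 1.934188
x_3 = g(1.934188) = 1.934697
x_4 = g(1.934697) = 1.934516
x_5 = g(1.934516) = 1.934580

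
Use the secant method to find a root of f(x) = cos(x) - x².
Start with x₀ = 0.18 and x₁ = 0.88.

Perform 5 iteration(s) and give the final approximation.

f(x) = cos(x) - x²
x₀ = 0.18, x₁ = 0.88

Secant formula: x_{n+1} = x_n - f(x_n)(x_n - x_{n-1})/(f(x_n) - f(x_{n-1}))

Iteration 1:
  f(0.180000) = 0.951444
  f(0.880000) = -0.137249
  x_2 = 0.880000 - (-0.137249)×(0.880000 - 0.180000)/(-0.137249 - 0.951444)
       = 0.791753
Iteration 2:
  f(0.880000) = -0.137249
  f(0.791753) = 0.075727
  x_3 = 0.791753 - 0.075727×(0.791753 - 0.880000)/(0.075727 - (-0.137249))
       = 0.823130
Iteration 3:
  f(0.791753) = 0.075727
  f(0.823130) = 0.002385
  x_4 = 0.823130 - 0.002385×(0.823130 - 0.791753)/(0.002385 - 0.075727)
       = 0.824151
Iteration 4:
  f(0.823130) = 0.002385
  f(0.824151) = -0.000044
  x_5 = 0.824151 - (-0.000044)×(0.824151 - 0.823130)/(-0.000044 - 0.002385)
       = 0.824132
Iteration 5:
  f(0.824151) = -0.000044
  f(0.824132) = 0.000000
  x_6 = 0.824132 - 0.000000×(0.824132 - 0.824151)/(0.000000 - (-0.000044))
       = 0.824132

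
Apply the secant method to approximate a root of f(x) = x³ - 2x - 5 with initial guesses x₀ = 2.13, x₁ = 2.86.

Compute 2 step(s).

f(x) = x³ - 2x - 5
x₀ = 2.13, x₁ = 2.86

Secant formula: x_{n+1} = x_n - f(x_n)(x_n - x_{n-1})/(f(x_n) - f(x_{n-1}))

Iteration 1:
  f(2.130000) = 0.403597
  f(2.860000) = 12.673656
  x_2 = 2.860000 - 12.673656×(2.860000 - 2.130000)/(12.673656 - 0.403597)
       = 2.105988
Iteration 2:
  f(2.860000) = 12.673656
  f(2.105988) = 0.128474
  x_3 = 2.105988 - 0.128474×(2.105988 - 2.860000)/(0.128474 - 12.673656)
       = 2.098266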